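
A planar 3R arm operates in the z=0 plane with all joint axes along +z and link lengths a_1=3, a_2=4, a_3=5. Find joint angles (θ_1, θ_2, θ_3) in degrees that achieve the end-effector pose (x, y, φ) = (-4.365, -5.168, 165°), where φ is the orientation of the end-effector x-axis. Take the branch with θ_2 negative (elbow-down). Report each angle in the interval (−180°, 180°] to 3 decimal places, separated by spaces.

-60.009 -44.987 -90.005

wrist centre = target − a_3·(cos φ, sin φ) = (0.4646, -6.4621)
cos θ_2 = (41.9746−3²−4²)/(2·3·4) = 0.7073; θ_2 = -44.9865° (elbow-down)
β = atan2(-6.4621,0.4646) = -85.8875°; ψ = atan2(-2.8278,5.8291) = -25.8786°
θ_1 = β − ψ = -60.0089°
θ_3 = φ − θ_1 − θ_2 = -90.0046° (wrapped to (-180°,180°])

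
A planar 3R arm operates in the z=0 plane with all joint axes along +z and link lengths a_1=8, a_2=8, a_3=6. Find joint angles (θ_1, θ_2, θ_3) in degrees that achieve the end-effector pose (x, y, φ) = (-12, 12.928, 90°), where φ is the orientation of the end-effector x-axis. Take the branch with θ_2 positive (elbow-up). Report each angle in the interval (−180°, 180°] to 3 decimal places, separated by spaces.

wrist centre = target − a_3·(cos φ, sin φ) = (-12.0000, 6.9280)
cos θ_2 = (191.9972−8²−8²)/(2·8·8) = 0.5000; θ_2 = 60.0015° (elbow-up)
β = atan2(6.9280,-12.0000) = 150.0007°; ψ = atan2(6.9283,11.9998) = 30.0007°
θ_1 = β − ψ = 120.0000°
θ_3 = φ − θ_1 − θ_2 = -90.0015° (wrapped to (-180°,180°])

120.000 60.001 -90.001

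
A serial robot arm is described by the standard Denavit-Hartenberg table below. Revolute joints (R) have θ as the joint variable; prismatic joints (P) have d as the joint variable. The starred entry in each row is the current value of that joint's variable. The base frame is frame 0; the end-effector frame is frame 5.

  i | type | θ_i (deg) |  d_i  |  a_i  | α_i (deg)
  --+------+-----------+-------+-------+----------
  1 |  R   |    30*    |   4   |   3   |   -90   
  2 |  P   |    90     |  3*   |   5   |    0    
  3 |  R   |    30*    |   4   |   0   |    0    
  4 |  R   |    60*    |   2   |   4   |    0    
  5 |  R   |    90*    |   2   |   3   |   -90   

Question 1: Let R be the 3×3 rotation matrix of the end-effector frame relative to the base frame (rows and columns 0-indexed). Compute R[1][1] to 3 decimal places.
End-effector y-axis (col 1 of R) = (0.5000,-0.8660,-0.0000)
R[1][1] = -0.8660

-0.866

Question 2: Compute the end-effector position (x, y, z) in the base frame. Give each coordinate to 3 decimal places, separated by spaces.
-6.366 9.026 2.000

after link 1: o_1 = (2.5981, 1.5000, 4.0000)
after link 2: o_2 = (1.0981, 4.0981, -1.0000)
after link 3: o_3 = (-0.9019, 7.5622, -1.0000)
after link 4: o_4 = (-5.3660, 7.2942, -1.0000)
after link 5: o_5 = (-6.3660, 9.0263, 2.0000)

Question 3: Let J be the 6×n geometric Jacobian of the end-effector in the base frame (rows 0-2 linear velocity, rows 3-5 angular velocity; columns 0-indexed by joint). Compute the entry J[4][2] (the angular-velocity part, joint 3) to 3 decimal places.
axis z_2 = (-0.5000,0.8660,0.0000); lever o_n−o_2 = (-7.4641,4.9282,3.0000)
cross product → J_v[:, 2] = (2.5981,1.5000,4.0000)
J_ω[:, 2] = z_2
entry J[4][2] = 0.8660

0.866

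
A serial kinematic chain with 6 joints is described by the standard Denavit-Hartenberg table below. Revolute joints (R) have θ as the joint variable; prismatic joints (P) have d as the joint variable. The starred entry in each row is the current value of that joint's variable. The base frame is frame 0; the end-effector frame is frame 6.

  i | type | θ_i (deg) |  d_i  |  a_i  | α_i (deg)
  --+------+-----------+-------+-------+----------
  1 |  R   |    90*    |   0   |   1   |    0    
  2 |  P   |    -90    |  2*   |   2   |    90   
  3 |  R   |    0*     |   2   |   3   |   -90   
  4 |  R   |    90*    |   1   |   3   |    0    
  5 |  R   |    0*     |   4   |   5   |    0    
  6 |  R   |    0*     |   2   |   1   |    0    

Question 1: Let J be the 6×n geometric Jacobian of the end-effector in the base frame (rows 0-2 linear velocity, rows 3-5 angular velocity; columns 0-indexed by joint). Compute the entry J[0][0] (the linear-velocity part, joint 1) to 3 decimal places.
-8.000

axis z_0 = ẑ; lever o_n−o_0 = (5.0000,8.0000,9.0000)
cross product → J_v[:, 0] = (-8.0000,5.0000,0.0000)
J_ω[:, 0] = z_0
entry J[0][0] = -8.0000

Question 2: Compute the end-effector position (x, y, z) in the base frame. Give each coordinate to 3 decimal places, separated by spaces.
after link 1: o_1 = (0.0000, 1.0000, 0.0000)
after link 2: o_2 = (2.0000, 1.0000, 2.0000)
after link 3: o_3 = (5.0000, -1.0000, 2.0000)
after link 4: o_4 = (5.0000, 2.0000, 3.0000)
after link 5: o_5 = (5.0000, 7.0000, 7.0000)
after link 6: o_6 = (5.0000, 8.0000, 9.0000)

5.000 8.000 9.000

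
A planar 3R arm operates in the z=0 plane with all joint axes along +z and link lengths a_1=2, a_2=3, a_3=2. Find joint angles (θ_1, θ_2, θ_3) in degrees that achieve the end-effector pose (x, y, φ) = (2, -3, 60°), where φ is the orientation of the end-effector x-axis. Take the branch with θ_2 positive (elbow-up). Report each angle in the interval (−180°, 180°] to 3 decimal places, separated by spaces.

wrist centre = target − a_3·(cos φ, sin φ) = (1.0000, -4.7321)
cos θ_2 = (23.3923−2²−3²)/(2·2·3) = 0.8660; θ_2 = 30.0000° (elbow-up)
β = atan2(-4.7321,1.0000) = -78.0675°; ψ = atan2(1.5000,4.5981) = 18.0675°
θ_1 = β − ψ = -96.1351°
θ_3 = φ − θ_1 − θ_2 = 126.1351° (wrapped to (-180°,180°])

-96.135 30.000 126.135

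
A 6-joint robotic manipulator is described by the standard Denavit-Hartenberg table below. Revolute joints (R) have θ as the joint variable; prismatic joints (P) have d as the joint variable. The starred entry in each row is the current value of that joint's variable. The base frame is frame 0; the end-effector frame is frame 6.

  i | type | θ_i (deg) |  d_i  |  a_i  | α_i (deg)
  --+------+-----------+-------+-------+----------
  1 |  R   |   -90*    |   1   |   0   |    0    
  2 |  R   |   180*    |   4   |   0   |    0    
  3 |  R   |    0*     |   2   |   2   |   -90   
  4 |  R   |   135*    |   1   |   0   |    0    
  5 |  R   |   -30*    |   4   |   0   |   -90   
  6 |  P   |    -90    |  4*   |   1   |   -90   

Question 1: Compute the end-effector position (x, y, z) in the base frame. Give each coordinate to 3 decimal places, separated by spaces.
-6.000 -1.864 8.035

after link 1: o_1 = (0.0000, 0.0000, 1.0000)
after link 2: o_2 = (0.0000, 0.0000, 5.0000)
after link 3: o_3 = (0.0000, 2.0000, 7.0000)
after link 4: o_4 = (-1.0000, 2.0000, 7.0000)
after link 5: o_5 = (-5.0000, 2.0000, 7.0000)
after link 6: o_6 = (-6.0000, -1.8637, 8.0353)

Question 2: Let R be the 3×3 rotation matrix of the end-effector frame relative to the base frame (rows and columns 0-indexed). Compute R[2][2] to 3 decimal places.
-0.966

End-effector z-axis (col 2 of R) = (-0.0000,-0.2588,-0.9659)
R[2][2] = -0.9659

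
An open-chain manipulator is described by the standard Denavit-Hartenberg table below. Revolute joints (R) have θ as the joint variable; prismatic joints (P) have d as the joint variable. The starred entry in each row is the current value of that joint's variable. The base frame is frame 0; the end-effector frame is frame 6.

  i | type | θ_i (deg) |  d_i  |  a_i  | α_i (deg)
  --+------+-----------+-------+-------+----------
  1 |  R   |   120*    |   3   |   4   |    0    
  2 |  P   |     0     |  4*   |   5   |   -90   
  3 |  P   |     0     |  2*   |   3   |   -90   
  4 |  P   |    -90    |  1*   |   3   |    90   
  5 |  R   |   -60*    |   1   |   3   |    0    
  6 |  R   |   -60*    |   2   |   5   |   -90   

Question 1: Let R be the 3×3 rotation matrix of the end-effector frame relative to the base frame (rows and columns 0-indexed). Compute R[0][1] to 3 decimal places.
-0.500

End-effector y-axis (col 1 of R) = (-0.5000,0.8660,0.0000)
R[0][1] = -0.5000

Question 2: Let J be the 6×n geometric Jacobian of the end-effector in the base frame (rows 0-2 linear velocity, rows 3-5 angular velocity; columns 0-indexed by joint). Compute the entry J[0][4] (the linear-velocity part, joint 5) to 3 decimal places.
-6.000

axis z_4 = (0.5000,-0.8660,-0.0000); lever o_n−o_4 = (2.3660,-2.0981,6.9282)
cross product → J_v[:, 4] = (-6.0000,-3.4641,1.0000)
J_ω[:, 4] = z_4
entry J[0][4] = -6.0000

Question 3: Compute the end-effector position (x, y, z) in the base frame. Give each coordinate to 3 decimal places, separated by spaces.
after link 1: o_1 = (-2.0000, 3.4641, 3.0000)
after link 2: o_2 = (-4.5000, 7.7942, 7.0000)
after link 3: o_3 = (-7.7321, 9.3923, 7.0000)
after link 4: o_4 = (-10.3301, 7.8923, 6.0000)
after link 5: o_5 = (-11.1292, 6.2763, 8.5981)
after link 6: o_6 = (-7.9641, 5.7942, 12.9282)

-7.964 5.794 12.928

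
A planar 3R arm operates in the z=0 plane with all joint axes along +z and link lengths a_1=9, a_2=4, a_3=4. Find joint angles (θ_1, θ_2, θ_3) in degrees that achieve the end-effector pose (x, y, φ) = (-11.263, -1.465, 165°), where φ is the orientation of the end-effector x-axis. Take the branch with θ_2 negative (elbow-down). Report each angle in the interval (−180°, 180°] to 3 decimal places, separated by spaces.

-135.000 -119.999 59.999

wrist centre = target − a_3·(cos φ, sin φ) = (-7.3993, -2.5003)
cos θ_2 = (61.0010−9²−4²)/(2·9·4) = -0.5000; θ_2 = -119.9991° (elbow-down)
β = atan2(-2.5003,-7.3993) = -161.3295°; ψ = atan2(-3.4641,7.0001) = -26.3295°
θ_1 = β − ψ = -135.0000°
θ_3 = φ − θ_1 − θ_2 = 59.9991° (wrapped to (-180°,180°])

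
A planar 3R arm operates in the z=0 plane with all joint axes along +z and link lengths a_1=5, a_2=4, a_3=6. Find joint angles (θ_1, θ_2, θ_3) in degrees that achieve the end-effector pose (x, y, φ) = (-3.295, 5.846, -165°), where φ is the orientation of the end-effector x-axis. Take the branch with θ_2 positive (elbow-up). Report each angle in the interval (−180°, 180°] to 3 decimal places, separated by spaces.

wrist centre = target − a_3·(cos φ, sin φ) = (2.5006, 7.3989)
cos θ_2 = (60.9967−5²−4²)/(2·5·4) = 0.4999; θ_2 = 60.0054° (elbow-up)
β = atan2(7.3989,2.5006) = 71.3267°; ψ = atan2(3.4643,6.9997) = 26.3318°
θ_1 = β − ψ = 44.9949°
θ_3 = φ − θ_1 − θ_2 = 89.9997° (wrapped to (-180°,180°])

44.995 60.005 90.000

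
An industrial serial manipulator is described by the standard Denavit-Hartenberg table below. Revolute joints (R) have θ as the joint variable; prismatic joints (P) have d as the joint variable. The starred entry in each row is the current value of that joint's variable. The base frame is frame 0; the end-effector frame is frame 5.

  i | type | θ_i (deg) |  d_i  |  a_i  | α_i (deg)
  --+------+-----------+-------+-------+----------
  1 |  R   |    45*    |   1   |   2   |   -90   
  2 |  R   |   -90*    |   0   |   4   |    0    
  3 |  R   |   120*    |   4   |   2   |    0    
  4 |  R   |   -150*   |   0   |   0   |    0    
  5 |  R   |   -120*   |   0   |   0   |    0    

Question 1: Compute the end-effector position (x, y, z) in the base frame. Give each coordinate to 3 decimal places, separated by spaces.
after link 1: o_1 = (1.4142, 1.4142, 1.0000)
after link 2: o_2 = (1.4142, 1.4142, 5.0000)
after link 3: o_3 = (-0.1895, 5.4674, 4.0000)
after link 4: o_4 = (-0.1895, 5.4674, 4.0000)
after link 5: o_5 = (-0.1895, 5.4674, 4.0000)

-0.189 5.467 4.000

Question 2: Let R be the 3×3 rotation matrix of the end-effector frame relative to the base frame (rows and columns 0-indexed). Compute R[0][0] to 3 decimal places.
-0.354

End-effector x-axis (col 0 of R) = (-0.3536,-0.3536,-0.8660)
R[0][0] = -0.3536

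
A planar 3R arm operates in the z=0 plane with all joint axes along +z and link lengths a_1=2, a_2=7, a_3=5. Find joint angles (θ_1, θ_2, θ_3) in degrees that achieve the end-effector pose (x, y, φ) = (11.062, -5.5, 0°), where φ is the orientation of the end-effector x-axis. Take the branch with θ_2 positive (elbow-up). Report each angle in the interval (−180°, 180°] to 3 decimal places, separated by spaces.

wrist centre = target − a_3·(cos φ, sin φ) = (6.0620, -5.5000)
cos θ_2 = (66.9978−2²−7²)/(2·2·7) = 0.4999; θ_2 = 60.0051° (elbow-up)
β = atan2(-5.5000,6.0620) = -42.2172°; ψ = atan2(6.0625,5.4995) = 47.7879°
θ_1 = β − ψ = -90.0051°
θ_3 = φ − θ_1 − θ_2 = 30.0000° (wrapped to (-180°,180°])

-90.005 60.005 30.000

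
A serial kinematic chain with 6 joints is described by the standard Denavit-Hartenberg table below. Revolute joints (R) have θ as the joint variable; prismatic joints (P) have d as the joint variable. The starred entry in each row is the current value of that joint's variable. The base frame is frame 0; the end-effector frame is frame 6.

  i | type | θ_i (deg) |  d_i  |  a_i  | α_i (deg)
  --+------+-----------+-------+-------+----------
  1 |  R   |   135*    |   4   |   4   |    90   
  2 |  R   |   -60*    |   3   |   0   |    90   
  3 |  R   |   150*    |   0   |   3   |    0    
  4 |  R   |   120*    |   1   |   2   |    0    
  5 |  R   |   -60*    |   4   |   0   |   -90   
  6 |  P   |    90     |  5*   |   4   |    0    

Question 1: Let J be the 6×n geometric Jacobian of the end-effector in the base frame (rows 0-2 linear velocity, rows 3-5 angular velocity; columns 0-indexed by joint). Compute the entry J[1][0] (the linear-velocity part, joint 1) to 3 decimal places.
-3.475

axis z_0 = ẑ; lever o_n−o_0 = (-3.4755,0.8873,3.5849)
cross product → J_v[:, 0] = (-0.8873,-3.4755,0.0000)
J_ω[:, 0] = z_0
entry J[1][0] = -3.4755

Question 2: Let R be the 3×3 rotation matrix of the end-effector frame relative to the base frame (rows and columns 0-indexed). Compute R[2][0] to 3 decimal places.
End-effector x-axis (col 0 of R) = (-0.6124,0.6124,0.5000)
R[2][0] = 0.5000

0.500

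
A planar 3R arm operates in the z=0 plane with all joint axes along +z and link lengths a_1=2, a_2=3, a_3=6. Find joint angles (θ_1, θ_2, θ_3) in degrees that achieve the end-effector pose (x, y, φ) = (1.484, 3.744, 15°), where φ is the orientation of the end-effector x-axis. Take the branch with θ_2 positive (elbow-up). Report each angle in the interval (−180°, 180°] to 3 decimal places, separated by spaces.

wrist centre = target − a_3·(cos φ, sin φ) = (-4.3116, 2.1911)
cos θ_2 = (23.3904−2²−3²)/(2·2·3) = 0.8659; θ_2 = 30.0185° (elbow-up)
β = atan2(2.1911,-4.3116) = 153.0608°; ψ = atan2(1.5008,4.5976) = 18.0788°
θ_1 = β − ψ = 134.9820°
θ_3 = φ − θ_1 − θ_2 = -150.0006° (wrapped to (-180°,180°])

134.982 30.019 -150.001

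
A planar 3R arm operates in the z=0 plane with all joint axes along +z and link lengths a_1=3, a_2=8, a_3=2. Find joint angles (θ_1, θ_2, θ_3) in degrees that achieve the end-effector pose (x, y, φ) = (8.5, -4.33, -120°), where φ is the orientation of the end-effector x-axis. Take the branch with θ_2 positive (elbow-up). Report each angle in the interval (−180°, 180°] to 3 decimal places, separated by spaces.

-60.000 60.001 -120.001

wrist centre = target − a_3·(cos φ, sin φ) = (9.5000, -2.5979)
cos θ_2 = (96.9993−3²−8²)/(2·3·8) = 0.5000; θ_2 = 60.0009° (elbow-up)
β = atan2(-2.5979,9.5000) = -15.2946°; ψ = atan2(6.9283,6.9999) = 44.7054°
θ_1 = β − ψ = -60.0000°
θ_3 = φ − θ_1 − θ_2 = -120.0009° (wrapped to (-180°,180°])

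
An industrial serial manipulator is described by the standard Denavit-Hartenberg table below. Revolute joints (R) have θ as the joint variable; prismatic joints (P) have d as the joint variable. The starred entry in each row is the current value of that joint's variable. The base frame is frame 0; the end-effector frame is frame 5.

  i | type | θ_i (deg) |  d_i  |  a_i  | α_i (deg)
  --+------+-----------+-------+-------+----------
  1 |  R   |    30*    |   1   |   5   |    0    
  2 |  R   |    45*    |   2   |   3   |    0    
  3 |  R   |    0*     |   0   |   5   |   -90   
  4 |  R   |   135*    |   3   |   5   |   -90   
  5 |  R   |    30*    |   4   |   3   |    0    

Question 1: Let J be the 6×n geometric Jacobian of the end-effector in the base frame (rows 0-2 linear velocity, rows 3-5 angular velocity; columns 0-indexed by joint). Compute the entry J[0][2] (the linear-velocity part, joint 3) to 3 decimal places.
2.704

axis z_2 = (0.0000,0.0000,1.0000); lever o_n−o_2 = (-2.2774,-2.7038,-2.5442)
cross product → J_v[:, 2] = (2.7038,-2.2774,0.0000)
J_ω[:, 2] = z_2
entry J[0][2] = 2.7038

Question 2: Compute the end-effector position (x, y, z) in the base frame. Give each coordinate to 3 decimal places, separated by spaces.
after link 1: o_1 = (4.3301, 2.5000, 1.0000)
after link 2: o_2 = (5.1066, 5.3978, 3.0000)
after link 3: o_3 = (6.4007, 10.2274, 3.0000)
after link 4: o_4 = (2.5878, 7.5888, -0.5355)
after link 5: o_5 = (2.8292, 2.6940, 0.4558)

2.829 2.694 0.456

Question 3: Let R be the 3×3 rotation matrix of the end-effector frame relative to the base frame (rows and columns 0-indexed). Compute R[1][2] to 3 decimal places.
-0.683

End-effector z-axis (col 2 of R) = (-0.1830,-0.6830,0.7071)
R[1][2] = -0.6830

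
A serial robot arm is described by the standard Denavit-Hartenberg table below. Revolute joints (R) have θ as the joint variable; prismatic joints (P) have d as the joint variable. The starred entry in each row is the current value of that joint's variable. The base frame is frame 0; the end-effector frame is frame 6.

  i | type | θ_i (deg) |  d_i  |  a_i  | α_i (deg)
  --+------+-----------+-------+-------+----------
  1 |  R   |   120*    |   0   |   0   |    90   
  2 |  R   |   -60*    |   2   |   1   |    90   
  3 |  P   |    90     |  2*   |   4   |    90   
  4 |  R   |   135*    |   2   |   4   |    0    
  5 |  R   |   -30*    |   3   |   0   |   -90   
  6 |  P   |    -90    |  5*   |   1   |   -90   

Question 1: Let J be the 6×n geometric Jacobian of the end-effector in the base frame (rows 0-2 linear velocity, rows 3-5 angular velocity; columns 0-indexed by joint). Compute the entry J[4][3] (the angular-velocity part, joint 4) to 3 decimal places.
axis z_3 = (-0.2500,0.4330,-0.8660); lever o_n−o_3 = (-7.4677,-2.3817,-5.9633)
cross product → J_v[:, 3] = (-4.6448,4.9764,3.8290)
J_ω[:, 3] = z_3
entry J[4][3] = 0.4330

0.433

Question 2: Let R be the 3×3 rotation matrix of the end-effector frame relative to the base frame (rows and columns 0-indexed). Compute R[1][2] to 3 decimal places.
End-effector z-axis (col 2 of R) = (0.1941,-0.8539,-0.4830)
R[1][2] = -0.8539

-0.854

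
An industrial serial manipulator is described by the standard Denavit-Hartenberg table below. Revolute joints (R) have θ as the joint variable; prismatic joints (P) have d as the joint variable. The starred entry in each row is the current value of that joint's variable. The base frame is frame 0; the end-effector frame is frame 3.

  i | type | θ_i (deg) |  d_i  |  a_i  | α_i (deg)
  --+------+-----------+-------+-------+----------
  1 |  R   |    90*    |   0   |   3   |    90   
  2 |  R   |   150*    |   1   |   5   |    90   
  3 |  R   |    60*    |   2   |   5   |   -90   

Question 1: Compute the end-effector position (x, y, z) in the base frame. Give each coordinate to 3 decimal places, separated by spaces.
after link 1: o_1 = (0.0000, 3.0000, 0.0000)
after link 2: o_2 = (1.0000, -1.3301, 2.5000)
after link 3: o_3 = (5.3301, -2.4952, 5.4821)

5.330 -2.495 5.482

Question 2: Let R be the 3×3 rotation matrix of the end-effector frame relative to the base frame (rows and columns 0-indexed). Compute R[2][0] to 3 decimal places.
0.250

End-effector x-axis (col 0 of R) = (0.8660,-0.4330,0.2500)
R[2][0] = 0.2500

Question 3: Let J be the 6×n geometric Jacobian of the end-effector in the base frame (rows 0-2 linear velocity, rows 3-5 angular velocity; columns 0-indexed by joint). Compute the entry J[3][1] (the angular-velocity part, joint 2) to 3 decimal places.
axis z_1 = (1.0000,-0.0000,0.0000); lever o_n−o_1 = (5.3301,-5.4952,5.4821)
cross product → J_v[:, 1] = (0.0000,-5.4821,-5.4952)
J_ω[:, 1] = z_1
entry J[3][1] = 1.0000

1.000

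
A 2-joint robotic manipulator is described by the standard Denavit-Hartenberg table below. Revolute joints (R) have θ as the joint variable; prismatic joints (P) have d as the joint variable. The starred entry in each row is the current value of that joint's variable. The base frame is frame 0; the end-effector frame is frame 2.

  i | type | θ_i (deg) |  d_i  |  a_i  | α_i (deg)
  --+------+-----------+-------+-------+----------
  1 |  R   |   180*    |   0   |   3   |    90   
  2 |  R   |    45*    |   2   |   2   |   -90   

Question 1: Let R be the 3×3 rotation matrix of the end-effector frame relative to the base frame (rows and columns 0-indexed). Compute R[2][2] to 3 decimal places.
0.707

End-effector z-axis (col 2 of R) = (0.7071,-0.0000,0.7071)
R[2][2] = 0.7071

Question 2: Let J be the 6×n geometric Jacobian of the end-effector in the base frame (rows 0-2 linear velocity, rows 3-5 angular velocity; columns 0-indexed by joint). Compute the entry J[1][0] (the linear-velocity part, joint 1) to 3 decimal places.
-4.414

axis z_0 = ẑ; lever o_n−o_0 = (-4.4142,2.0000,1.4142)
cross product → J_v[:, 0] = (-2.0000,-4.4142,0.0000)
J_ω[:, 0] = z_0
entry J[1][0] = -4.4142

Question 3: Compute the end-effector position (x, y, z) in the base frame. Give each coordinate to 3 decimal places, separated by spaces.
-4.414 2.000 1.414

after link 1: o_1 = (-3.0000, 0.0000, 0.0000)
after link 2: o_2 = (-4.4142, 2.0000, 1.4142)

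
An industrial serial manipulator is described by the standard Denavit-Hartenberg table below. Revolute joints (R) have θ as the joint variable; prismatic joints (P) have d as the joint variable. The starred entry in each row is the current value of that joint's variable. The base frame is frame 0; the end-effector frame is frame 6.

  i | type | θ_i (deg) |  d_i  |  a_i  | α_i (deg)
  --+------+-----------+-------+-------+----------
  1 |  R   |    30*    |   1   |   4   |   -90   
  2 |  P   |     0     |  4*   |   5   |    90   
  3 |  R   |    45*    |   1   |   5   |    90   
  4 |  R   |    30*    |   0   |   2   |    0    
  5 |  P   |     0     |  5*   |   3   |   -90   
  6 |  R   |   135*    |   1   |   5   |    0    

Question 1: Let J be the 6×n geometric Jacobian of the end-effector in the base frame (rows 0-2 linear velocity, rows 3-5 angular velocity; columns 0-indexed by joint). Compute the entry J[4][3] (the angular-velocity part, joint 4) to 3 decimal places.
-0.259

axis z_3 = (0.9659,-0.2588,0.0000); lever o_n−o_3 = (1.6134,0.3631,1.5983)
cross product → J_v[:, 3] = (-0.4137,-1.5438,0.7683)
J_ω[:, 3] = z_3
entry J[4][3] = -0.2588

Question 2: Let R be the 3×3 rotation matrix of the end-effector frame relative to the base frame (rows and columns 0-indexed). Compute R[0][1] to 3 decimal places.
0.525

End-effector y-axis (col 1 of R) = (0.5245,-0.7745,-0.3536)
R[0][1] = 0.5245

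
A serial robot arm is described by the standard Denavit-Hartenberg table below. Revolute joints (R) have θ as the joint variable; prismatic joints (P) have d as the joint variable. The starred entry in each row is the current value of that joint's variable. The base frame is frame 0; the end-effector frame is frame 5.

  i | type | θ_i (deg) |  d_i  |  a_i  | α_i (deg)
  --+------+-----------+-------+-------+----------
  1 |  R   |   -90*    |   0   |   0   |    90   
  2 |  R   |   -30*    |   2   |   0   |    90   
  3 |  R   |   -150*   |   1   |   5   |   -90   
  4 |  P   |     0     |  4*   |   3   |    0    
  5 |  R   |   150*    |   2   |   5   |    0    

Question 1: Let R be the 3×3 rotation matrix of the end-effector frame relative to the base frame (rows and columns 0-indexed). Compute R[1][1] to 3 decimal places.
End-effector y-axis (col 1 of R) = (-0.2500,0.0580,-0.9665)
R[1][1] = 0.0580

0.058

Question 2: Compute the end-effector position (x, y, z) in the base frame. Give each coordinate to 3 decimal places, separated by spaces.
after link 1: o_1 = (0.0000, 0.0000, 0.0000)
after link 2: o_2 = (-2.0000, -0.0000, 0.0000)
after link 3: o_3 = (0.5000, 4.2500, 1.2990)
after link 4: o_4 = (5.4641, 4.7679, 1.5981)
after link 5: o_5 = (5.0311, -0.5957, 1.3881)

5.031 -0.596 1.388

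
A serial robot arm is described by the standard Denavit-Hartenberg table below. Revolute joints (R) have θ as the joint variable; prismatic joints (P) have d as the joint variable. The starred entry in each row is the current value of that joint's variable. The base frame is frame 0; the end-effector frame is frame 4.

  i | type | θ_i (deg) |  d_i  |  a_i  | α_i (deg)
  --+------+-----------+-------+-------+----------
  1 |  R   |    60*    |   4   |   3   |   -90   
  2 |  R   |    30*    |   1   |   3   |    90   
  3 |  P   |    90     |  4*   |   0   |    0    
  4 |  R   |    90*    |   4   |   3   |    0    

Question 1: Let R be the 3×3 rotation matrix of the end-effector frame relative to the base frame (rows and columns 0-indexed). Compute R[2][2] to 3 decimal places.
0.866

End-effector z-axis (col 2 of R) = (0.2500,0.4330,0.8660)
R[2][2] = 0.8660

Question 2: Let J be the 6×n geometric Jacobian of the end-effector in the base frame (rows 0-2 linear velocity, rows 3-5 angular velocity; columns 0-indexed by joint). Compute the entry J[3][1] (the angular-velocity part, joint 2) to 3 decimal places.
axis z_1 = (-0.8660,0.5000,0.0000); lever o_n−o_1 = (1.1340,3.9641,6.9282)
cross product → J_v[:, 1] = (3.4641,6.0000,-4.0000)
J_ω[:, 1] = z_1
entry J[3][1] = -0.8660

-0.866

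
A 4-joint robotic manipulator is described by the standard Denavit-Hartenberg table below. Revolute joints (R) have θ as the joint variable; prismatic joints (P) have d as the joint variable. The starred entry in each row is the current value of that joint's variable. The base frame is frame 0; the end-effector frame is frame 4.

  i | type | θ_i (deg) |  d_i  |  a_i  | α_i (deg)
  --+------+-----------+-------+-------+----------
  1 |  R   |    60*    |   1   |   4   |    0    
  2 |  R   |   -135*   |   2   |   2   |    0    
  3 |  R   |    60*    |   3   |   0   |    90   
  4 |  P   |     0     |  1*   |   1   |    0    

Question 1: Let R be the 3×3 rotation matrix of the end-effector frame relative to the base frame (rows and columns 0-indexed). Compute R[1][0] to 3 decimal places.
End-effector x-axis (col 0 of R) = (0.9659,-0.2588,0.0000)
R[1][0] = -0.2588

-0.259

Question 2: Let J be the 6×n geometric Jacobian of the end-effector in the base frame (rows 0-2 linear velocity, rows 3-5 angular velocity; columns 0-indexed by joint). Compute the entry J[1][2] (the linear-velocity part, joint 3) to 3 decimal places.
0.707

axis z_2 = (0.0000,0.0000,1.0000); lever o_n−o_2 = (0.7071,-1.2247,3.0000)
cross product → J_v[:, 2] = (1.2247,0.7071,-0.0000)
J_ω[:, 2] = z_2
entry J[1][2] = 0.7071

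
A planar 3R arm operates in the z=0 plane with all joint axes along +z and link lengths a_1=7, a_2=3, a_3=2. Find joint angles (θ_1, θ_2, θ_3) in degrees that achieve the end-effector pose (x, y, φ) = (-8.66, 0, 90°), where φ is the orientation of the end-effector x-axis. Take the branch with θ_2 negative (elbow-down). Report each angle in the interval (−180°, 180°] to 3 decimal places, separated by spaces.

wrist centre = target − a_3·(cos φ, sin φ) = (-8.6600, -2.0000)
cos θ_2 = (78.9956−7²−3²)/(2·7·3) = 0.4999; θ_2 = -60.0069° (elbow-down)
β = atan2(-2.0000,-8.6600) = -166.9957°; ψ = atan2(-2.5983,8.4997) = -16.9978°
θ_1 = β − ψ = -149.9979°
θ_3 = φ − θ_1 − θ_2 = -59.9951° (wrapped to (-180°,180°])

-149.998 -60.007 -59.995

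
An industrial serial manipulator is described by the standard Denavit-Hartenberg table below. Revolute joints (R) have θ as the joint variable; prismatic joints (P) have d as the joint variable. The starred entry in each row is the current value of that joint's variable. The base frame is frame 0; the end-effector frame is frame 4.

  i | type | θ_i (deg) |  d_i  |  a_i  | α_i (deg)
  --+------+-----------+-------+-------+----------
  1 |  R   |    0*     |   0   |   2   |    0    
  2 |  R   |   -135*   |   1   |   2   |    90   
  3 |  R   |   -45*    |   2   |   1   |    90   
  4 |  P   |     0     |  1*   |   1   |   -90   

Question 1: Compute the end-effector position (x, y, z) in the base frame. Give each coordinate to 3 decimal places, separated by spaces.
-1.328 -0.500 -1.121

after link 1: o_1 = (2.0000, 0.0000, 0.0000)
after link 2: o_2 = (0.5858, -1.4142, 1.0000)
after link 3: o_3 = (-1.3284, -0.5000, 0.2929)
after link 4: o_4 = (-1.3284, -0.5000, -1.1213)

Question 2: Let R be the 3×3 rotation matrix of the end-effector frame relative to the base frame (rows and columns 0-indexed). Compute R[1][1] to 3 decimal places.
End-effector y-axis (col 1 of R) = (-0.5000,-0.5000,0.7071)
R[1][1] = -0.5000

-0.500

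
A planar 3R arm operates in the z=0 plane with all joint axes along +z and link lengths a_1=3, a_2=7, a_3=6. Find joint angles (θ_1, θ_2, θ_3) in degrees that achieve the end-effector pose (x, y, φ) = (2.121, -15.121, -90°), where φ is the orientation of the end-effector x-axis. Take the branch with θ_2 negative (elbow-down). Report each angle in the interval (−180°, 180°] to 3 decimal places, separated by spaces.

-44.991 -45.014 0.005

wrist centre = target − a_3·(cos φ, sin φ) = (2.1210, -9.1210)
cos θ_2 = (87.6913−3²−7²)/(2·3·7) = 0.7069; θ_2 = -45.0139° (elbow-down)
β = atan2(-9.1210,2.1210) = -76.9091°; ψ = atan2(-4.9509,7.9485) = -31.9177°
θ_1 = β − ψ = -44.9913°
θ_3 = φ − θ_1 − θ_2 = 0.0052° (wrapped to (-180°,180°])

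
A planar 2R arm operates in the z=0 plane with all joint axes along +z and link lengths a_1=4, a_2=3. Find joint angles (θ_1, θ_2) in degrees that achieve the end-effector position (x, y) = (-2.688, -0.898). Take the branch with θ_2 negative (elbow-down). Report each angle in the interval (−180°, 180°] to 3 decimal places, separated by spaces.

cos θ_2 = (8.0317−4²−3²)/(2·4·3) = -0.7070; θ_2 = -134.9922° (elbow-down)
β = atan2(-0.8980,-2.6880) = -161.5267°; ψ = atan2(-2.1216,1.8790) = -48.4708°
θ_1 = β − ψ = -113.0559°

-113.056 -134.992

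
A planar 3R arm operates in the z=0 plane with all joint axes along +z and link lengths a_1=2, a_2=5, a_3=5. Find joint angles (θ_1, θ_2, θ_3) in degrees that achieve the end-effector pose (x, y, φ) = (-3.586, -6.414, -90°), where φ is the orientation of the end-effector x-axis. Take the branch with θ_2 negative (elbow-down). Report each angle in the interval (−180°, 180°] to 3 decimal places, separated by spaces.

-45.009 -134.996 90.005

wrist centre = target − a_3·(cos φ, sin φ) = (-3.5860, -1.4140)
cos θ_2 = (14.8588−2²−5²)/(2·2·5) = -0.7071; θ_2 = -134.9962° (elbow-down)
β = atan2(-1.4140,-3.5860) = -158.4801°; ψ = atan2(-3.5358,-1.5353) = -113.4715°
θ_1 = β − ψ = -45.0087°
θ_3 = φ − θ_1 − θ_2 = 90.0049° (wrapped to (-180°,180°])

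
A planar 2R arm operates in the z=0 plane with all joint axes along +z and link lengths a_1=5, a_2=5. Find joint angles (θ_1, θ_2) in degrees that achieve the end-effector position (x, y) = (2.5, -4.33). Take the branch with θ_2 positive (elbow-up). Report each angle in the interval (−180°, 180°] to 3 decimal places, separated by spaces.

cos θ_2 = (24.9989−5²−5²)/(2·5·5) = -0.5000; θ_2 = 120.0015° (elbow-up)
β = atan2(-4.3300,2.5000) = -59.9993°; ψ = atan2(4.3301,2.4999) = 60.0007°
θ_1 = β − ψ = -120.0000°

-120.000 120.001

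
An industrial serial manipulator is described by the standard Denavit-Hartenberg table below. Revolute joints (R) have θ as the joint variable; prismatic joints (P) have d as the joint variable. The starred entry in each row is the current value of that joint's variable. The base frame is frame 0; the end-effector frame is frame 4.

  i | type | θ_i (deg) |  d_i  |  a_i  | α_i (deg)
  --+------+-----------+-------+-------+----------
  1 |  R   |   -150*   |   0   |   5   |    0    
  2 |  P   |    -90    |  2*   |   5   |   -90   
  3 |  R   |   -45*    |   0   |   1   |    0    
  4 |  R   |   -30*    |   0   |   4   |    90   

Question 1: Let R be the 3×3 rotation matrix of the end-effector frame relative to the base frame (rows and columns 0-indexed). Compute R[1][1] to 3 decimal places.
End-effector y-axis (col 1 of R) = (-0.8660,-0.5000,0.0000)
R[1][1] = -0.5000

-0.500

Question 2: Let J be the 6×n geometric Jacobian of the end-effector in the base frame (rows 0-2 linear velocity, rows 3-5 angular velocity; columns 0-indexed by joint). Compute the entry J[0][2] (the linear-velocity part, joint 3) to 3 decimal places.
axis z_2 = (-0.8660,-0.5000,0.0000); lever o_n−o_2 = (-0.8712,1.5089,4.5708)
cross product → J_v[:, 2] = (-2.2854,3.9584,-1.7424)
J_ω[:, 2] = z_2
entry J[0][2] = -2.2854

-2.285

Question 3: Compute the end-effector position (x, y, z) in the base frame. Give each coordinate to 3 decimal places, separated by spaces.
-7.701 3.339 6.571

after link 1: o_1 = (-4.3301, -2.5000, 0.0000)
after link 2: o_2 = (-6.8301, 1.8301, 2.0000)
after link 3: o_3 = (-7.1837, 2.4425, 2.7071)
after link 4: o_4 = (-7.7013, 3.3391, 6.5708)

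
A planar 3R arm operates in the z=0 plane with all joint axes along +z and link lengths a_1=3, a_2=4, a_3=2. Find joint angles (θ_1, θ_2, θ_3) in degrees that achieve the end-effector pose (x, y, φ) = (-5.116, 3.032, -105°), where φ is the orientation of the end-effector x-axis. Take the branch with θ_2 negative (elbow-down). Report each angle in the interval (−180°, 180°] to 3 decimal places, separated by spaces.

wrist centre = target − a_3·(cos φ, sin φ) = (-4.5984, 4.9639)
cos θ_2 = (45.7848−3²−4²)/(2·3·4) = 0.8660; θ_2 = -29.9993° (elbow-down)
β = atan2(4.9639,-4.5984) = 132.8111°; ψ = atan2(-2.0000,6.4641) = -17.1917°
θ_1 = β − ψ = 150.0028°
θ_3 = φ − θ_1 − θ_2 = 134.9965° (wrapped to (-180°,180°])

150.003 -29.999 134.996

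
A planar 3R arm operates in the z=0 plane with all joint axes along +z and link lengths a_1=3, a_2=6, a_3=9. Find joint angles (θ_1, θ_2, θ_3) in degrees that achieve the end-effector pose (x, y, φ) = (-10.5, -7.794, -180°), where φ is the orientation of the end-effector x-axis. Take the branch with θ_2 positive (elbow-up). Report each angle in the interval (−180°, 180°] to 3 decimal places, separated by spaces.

wrist centre = target − a_3·(cos φ, sin φ) = (-1.5000, -7.7940)
cos θ_2 = (62.9964−3²−6²)/(2·3·6) = 0.4999; θ_2 = 60.0065° (elbow-up)
β = atan2(-7.7940,-1.5000) = -100.8937°; ψ = atan2(5.1965,5.9994) = 40.8981°
θ_1 = β − ψ = -141.7918°
θ_3 = φ − θ_1 − θ_2 = -98.2148° (wrapped to (-180°,180°])

-141.792 60.007 -98.215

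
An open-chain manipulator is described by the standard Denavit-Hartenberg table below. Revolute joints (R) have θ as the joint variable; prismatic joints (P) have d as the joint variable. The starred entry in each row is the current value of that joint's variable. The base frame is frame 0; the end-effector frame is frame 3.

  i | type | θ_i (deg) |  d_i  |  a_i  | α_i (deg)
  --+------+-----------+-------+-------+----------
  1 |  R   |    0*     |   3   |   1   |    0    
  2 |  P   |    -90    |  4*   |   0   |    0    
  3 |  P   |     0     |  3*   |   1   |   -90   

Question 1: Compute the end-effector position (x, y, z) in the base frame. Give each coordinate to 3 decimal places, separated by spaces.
after link 1: o_1 = (1.0000, 0.0000, 3.0000)
after link 2: o_2 = (1.0000, 0.0000, 7.0000)
after link 3: o_3 = (1.0000, -1.0000, 10.0000)

1.000 -1.000 10.000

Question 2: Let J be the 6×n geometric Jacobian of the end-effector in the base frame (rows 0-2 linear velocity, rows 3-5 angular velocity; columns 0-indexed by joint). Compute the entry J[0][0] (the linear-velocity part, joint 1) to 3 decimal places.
axis z_0 = ẑ; lever o_n−o_0 = (1.0000,-1.0000,10.0000)
cross product → J_v[:, 0] = (1.0000,1.0000,-0.0000)
J_ω[:, 0] = z_0
entry J[0][0] = 1.0000

1.000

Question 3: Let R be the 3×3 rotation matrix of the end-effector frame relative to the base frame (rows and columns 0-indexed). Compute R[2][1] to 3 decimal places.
End-effector y-axis (col 1 of R) = (0.0000,0.0000,-1.0000)
R[2][1] = -1.0000

-1.000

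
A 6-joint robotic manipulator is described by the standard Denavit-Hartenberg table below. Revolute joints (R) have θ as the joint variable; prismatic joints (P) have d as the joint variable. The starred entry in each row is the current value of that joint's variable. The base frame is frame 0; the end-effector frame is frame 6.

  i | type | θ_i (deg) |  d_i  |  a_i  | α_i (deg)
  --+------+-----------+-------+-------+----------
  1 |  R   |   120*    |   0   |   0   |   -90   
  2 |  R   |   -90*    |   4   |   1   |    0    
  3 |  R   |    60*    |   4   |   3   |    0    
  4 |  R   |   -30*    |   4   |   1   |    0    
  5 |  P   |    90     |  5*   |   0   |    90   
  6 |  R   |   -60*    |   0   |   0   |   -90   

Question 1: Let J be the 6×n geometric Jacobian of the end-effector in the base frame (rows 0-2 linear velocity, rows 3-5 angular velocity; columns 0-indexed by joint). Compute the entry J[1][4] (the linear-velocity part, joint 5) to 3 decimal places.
prismatic axis z_4 = (-0.8660,-0.5000,0.0000)
J_v[:, 4] = z_4; J_ω[:, 4] = (0,0,0)
entry J[1][4] = -0.5000

-0.500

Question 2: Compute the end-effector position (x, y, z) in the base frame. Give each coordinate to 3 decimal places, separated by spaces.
after link 1: o_1 = (0.0000, 0.0000, 0.0000)
after link 2: o_2 = (-3.4641, -2.0000, 1.0000)
after link 3: o_3 = (-8.2272, -1.7500, 2.5000)
after link 4: o_4 = (-11.9413, -3.3170, 3.3660)
after link 5: o_5 = (-16.2715, -5.8170, 3.3660)
after link 6: o_6 = (-16.2715, -5.8170, 3.3660)

-16.271 -5.817 3.366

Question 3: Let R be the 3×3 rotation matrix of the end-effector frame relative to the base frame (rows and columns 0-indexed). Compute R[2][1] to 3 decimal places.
End-effector y-axis (col 1 of R) = (0.2500,-0.4330,-0.8660)
R[2][1] = -0.8660

-0.866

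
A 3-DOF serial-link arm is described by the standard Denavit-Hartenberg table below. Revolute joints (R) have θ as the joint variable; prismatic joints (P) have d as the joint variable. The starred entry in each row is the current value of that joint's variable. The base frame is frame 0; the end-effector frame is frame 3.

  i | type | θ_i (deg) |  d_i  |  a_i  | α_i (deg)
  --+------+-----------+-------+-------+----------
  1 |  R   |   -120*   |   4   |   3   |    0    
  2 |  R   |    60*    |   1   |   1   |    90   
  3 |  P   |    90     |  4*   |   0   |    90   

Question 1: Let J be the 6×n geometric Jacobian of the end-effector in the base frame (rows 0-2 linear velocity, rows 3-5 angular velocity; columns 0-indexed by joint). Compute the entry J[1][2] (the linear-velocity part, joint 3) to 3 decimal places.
-0.500

prismatic axis z_2 = (-0.8660,-0.5000,0.0000)
J_v[:, 2] = z_2; J_ω[:, 2] = (0,0,0)
entry J[1][2] = -0.5000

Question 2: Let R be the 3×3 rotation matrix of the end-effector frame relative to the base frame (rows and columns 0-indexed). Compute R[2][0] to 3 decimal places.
End-effector x-axis (col 0 of R) = (0.0000,-0.0000,1.0000)
R[2][0] = 1.0000

1.000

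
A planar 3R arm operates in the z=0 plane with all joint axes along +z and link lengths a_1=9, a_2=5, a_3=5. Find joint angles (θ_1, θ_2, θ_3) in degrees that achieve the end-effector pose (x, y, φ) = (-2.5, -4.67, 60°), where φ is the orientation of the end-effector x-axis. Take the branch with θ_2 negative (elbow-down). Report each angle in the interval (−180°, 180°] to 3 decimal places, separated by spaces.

wrist centre = target − a_3·(cos φ, sin φ) = (-5.0000, -9.0001)
cos θ_2 = (106.0023−9²−5²)/(2·9·5) = 0.0000; θ_2 = -89.9985° (elbow-down)
β = atan2(-9.0001,-5.0000) = -119.0543°; ψ = atan2(-5.0000,9.0001) = -29.0543°
θ_1 = β − ψ = -90.0000°
θ_3 = φ − θ_1 − θ_2 = -120.0015° (wrapped to (-180°,180°])

-90.000 -89.999 -120.001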